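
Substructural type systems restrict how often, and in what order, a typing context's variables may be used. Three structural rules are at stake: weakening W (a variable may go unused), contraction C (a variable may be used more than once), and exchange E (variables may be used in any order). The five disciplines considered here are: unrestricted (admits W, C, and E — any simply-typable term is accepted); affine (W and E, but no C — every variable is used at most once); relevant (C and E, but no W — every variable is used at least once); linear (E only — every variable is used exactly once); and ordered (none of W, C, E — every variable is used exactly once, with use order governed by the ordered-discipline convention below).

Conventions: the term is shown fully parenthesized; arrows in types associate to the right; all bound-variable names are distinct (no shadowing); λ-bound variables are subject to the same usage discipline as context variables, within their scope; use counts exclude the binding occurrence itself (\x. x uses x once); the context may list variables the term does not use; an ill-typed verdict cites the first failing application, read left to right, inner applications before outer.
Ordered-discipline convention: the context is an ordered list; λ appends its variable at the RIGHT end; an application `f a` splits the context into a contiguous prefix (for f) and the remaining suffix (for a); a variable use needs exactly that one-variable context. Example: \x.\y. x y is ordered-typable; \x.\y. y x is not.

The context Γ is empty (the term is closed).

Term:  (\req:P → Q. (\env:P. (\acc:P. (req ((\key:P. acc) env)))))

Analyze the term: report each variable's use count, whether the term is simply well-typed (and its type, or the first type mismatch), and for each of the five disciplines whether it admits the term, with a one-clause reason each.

usage: req [bound]=1, env [bound]=1, acc [bound]=1, key [bound]=0
left-to-right use order: req, acc, env
typing: ✓ — (P → Q) → P → P → Q
ordered: ✗ — key never used (weakening)
linear: ✗ — key never used (weakening)
affine: ✓ — req, env, acc, key: no repeats, contraction unneeded
relevant: ✗ — key never used (weakening)
unrestricted: ✓ — simply typable at (P → Q) → P → P → Q; W, C, E all held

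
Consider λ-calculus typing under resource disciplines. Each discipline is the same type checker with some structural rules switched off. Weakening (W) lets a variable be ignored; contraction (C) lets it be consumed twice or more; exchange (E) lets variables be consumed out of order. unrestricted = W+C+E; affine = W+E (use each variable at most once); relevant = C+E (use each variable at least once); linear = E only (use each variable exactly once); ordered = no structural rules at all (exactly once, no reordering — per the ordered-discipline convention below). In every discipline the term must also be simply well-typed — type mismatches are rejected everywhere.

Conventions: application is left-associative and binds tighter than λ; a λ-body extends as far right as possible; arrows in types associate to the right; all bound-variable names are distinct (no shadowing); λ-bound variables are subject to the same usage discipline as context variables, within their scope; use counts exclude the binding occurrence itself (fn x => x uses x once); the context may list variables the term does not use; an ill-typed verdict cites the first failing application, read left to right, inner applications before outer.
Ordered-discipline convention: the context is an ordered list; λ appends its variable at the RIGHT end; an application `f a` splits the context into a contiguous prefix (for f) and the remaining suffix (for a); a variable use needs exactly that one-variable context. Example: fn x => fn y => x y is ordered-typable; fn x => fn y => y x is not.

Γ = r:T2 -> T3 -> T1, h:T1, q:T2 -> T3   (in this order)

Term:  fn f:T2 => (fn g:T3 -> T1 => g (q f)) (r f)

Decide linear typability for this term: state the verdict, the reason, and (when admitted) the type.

no — repeated use of f ×2; unused: h — weakening required
variable uses: r ×1; h ×0; q ×1; f [bound] ×2; g [bound] ×1
uses in reading order: g, q, f, r, f
typing: the term checks, with type T2 -> T1
per-discipline verdicts: ordered ✗ | linear ✗ | affine ✗ | relevant ✗ | unrestricted ✓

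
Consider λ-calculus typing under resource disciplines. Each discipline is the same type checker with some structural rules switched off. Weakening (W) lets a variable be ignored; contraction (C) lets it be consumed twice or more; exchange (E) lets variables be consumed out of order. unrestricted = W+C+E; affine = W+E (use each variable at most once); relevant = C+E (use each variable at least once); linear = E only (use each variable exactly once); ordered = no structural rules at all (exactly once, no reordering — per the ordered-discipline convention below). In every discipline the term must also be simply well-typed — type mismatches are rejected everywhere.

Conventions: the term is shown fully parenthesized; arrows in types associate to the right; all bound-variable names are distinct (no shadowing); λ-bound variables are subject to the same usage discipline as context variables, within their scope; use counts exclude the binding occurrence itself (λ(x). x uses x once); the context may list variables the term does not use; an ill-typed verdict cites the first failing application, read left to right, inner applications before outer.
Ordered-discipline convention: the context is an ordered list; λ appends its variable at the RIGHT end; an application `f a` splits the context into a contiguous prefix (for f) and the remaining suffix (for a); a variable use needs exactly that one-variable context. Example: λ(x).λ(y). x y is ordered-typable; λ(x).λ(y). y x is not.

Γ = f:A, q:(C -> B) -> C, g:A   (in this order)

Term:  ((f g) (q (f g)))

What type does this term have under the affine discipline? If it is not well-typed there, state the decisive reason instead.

not well-typed under affine — fails simple typing
counts: f=2; q=1; g=2
use order (left to right): f, g, q, f, g
typing: ill-typed: applying a non-function (A)
across the five disciplines: ordered ✗, linear ✗, affine ✗, relevant ✗, unrestricted ✗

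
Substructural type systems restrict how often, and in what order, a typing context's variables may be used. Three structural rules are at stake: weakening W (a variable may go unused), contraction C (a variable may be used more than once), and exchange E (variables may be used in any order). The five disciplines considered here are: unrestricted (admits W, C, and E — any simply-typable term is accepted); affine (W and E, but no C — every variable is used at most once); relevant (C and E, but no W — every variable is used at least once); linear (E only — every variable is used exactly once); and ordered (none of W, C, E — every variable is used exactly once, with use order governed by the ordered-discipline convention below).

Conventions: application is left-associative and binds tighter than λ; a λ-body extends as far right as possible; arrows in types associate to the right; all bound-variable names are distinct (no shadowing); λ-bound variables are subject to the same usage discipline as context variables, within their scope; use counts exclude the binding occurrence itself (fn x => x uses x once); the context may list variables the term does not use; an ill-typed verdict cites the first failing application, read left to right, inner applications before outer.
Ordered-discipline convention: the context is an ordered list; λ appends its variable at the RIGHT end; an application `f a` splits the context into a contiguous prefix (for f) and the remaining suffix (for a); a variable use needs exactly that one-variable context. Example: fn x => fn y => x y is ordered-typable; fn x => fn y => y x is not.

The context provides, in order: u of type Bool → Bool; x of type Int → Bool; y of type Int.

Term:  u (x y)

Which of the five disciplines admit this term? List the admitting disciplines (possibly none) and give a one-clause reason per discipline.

admitted by: ordered, linear, affine, relevant, unrestricted
counts: u ×1, x ×1, y ×1
left-to-right use order: u, x, y
typing: well-typed at Bool
ordered ✓ (u, x, y once each; derivable with no W/C/E)
linear ✓ (single use per variable (u, x, y))
affine ✓ (at most one use each (u, x, y))
relevant ✓ (u, x, y: all used, weakening unneeded)
unrestricted ✓ (typability at Bool is all that's needed)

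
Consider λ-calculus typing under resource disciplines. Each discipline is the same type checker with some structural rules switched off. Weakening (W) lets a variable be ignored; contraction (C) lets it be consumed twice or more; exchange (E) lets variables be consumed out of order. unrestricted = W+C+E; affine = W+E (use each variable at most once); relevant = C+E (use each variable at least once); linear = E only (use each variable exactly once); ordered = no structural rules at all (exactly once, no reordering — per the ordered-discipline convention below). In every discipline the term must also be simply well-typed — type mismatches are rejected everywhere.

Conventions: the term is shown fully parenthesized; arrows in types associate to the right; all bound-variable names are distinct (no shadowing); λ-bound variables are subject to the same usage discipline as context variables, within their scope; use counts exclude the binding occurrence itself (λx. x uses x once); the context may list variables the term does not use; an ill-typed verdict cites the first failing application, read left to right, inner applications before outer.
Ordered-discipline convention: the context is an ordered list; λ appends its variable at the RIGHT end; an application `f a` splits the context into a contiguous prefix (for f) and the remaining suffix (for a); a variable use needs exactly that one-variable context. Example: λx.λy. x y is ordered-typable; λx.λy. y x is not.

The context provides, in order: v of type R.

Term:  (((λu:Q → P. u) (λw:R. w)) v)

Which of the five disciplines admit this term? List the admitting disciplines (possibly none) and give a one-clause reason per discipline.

admitting disciplines: none
variable uses: v: 1×, u (bound): 1×, w (bound): 1×
left-to-right use order: u, w, v
typing: ill-typed: a function awaiting Q → P gets R → R
ordered ✗ (fails simple typing)
linear ✗ (a type mismatch blocks all five)
affine ✗ (the type mismatch rejects it)
relevant ✗ (not simply typable)
unrestricted ✗ (fails simple typing)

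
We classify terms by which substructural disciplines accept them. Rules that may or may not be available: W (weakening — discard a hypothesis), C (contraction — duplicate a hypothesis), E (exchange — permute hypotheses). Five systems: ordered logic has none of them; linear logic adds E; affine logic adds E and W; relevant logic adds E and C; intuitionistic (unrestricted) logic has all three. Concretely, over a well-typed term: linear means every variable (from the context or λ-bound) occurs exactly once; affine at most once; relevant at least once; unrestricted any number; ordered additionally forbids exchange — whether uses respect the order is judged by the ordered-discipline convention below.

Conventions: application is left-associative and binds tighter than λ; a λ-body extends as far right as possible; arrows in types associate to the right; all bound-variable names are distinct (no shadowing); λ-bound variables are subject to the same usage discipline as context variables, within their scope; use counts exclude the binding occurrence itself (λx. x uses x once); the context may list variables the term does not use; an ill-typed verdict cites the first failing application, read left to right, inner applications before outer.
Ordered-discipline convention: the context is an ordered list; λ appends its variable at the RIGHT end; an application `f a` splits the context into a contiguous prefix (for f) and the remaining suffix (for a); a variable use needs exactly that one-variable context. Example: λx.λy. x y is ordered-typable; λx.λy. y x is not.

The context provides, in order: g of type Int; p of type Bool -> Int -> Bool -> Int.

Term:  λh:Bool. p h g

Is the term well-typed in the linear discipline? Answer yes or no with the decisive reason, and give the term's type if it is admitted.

yes — exactly-once usage across g, p, h; term : Bool -> Bool -> Int
use counts: g ×1, p ×1, h [bound] ×1
left-to-right use order: p, h, g
typing: ✓ — Bool -> Bool -> Int
per-discipline verdicts: ordered ✗ | linear ✓ | affine ✓ | relevant ✓ | unrestricted ✓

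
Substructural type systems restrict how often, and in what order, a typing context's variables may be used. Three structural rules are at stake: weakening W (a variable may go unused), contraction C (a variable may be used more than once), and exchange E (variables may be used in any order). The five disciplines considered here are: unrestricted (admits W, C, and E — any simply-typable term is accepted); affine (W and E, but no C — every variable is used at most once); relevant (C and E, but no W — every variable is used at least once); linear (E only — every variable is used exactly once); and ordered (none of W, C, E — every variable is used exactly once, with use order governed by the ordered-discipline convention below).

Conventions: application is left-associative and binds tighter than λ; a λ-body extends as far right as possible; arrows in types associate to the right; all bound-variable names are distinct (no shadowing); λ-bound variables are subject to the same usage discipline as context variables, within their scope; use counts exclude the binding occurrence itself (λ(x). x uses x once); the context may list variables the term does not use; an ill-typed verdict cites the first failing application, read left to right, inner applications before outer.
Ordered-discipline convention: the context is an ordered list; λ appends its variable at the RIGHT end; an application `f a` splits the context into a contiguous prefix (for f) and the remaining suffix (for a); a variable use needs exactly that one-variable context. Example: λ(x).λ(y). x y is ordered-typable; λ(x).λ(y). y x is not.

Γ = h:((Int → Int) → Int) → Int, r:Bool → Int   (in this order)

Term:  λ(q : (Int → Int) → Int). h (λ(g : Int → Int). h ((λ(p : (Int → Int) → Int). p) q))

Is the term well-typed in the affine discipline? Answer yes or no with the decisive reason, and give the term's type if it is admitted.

no — needs contraction — h ×2
usage: h ×2; r ×0; q [bound] ×1; g [bound] ×0; p [bound] ×1
order of uses: h, h, p, q
typing: well-typed — term : ((Int → Int) → Int) → Int
all disciplines: ordered ✗, linear ✗, affine ✗, relevant ✗, unrestricted ✓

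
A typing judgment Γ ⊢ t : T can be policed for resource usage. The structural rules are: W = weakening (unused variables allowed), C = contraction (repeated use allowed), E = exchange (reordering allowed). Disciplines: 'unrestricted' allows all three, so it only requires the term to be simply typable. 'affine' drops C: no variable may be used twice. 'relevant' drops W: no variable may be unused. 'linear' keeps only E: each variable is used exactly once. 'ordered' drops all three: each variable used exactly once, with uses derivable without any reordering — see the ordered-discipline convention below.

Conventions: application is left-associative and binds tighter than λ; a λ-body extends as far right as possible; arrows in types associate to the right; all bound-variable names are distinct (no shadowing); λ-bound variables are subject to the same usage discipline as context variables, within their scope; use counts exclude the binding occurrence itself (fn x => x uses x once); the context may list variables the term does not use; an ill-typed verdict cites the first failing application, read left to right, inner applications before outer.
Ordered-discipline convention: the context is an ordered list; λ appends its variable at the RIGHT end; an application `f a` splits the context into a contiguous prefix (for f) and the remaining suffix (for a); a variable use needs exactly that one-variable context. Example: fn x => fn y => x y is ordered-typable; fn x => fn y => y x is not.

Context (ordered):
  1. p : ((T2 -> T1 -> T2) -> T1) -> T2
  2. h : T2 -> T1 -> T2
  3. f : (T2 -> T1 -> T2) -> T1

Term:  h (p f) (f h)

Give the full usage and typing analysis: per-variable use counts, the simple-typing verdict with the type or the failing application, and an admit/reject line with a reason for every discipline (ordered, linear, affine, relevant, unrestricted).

usage: p=1, h=2, f=2
use order (left to right): h, p, f, f, h
typing: the term checks, with type T2
ordered ✗ (repeated use of h ×2, f ×2)
linear ✗ (repeated use of h ×2, f ×2)
affine ✗ (repeated use of h ×2, f ×2)
relevant ✓ (every one of p, h, f appears)
unrestricted ✓ (well-typed at T2; no restrictions here)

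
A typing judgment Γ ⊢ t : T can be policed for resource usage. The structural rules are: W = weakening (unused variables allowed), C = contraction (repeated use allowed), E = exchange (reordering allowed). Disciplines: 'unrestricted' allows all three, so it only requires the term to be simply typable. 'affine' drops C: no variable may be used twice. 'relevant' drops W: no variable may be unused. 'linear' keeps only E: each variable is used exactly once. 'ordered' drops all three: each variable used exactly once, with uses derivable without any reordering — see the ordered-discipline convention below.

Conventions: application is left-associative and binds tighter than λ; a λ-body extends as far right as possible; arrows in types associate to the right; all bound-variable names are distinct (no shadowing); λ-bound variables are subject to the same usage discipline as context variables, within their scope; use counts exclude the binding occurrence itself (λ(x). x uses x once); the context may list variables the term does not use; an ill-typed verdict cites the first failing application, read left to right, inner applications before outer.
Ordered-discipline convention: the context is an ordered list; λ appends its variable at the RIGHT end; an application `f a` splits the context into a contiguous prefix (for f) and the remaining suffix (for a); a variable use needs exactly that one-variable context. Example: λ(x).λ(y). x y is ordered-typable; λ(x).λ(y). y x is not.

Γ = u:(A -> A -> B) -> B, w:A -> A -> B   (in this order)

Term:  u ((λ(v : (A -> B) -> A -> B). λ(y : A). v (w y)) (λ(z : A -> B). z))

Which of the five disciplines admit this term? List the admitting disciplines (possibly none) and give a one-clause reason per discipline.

admitted in: linear, affine, relevant, unrestricted
variable uses: u: 1; w: 1; v (bound): 1; y (bound): 1; z (bound): 1
uses in reading order: u, v, w, y, z
typing: the term checks, with type B
ordered: ✗, needs exchange: uses follow u, v, w, y, z
linear: ✓, single use per variable (u, w, v, y, z)
affine: ✓, no duplicate uses among u, w, v, y, z
relevant: ✓, every one of u, w, v, y, z appears
unrestricted: ✓, well-typed at B; no restrictions here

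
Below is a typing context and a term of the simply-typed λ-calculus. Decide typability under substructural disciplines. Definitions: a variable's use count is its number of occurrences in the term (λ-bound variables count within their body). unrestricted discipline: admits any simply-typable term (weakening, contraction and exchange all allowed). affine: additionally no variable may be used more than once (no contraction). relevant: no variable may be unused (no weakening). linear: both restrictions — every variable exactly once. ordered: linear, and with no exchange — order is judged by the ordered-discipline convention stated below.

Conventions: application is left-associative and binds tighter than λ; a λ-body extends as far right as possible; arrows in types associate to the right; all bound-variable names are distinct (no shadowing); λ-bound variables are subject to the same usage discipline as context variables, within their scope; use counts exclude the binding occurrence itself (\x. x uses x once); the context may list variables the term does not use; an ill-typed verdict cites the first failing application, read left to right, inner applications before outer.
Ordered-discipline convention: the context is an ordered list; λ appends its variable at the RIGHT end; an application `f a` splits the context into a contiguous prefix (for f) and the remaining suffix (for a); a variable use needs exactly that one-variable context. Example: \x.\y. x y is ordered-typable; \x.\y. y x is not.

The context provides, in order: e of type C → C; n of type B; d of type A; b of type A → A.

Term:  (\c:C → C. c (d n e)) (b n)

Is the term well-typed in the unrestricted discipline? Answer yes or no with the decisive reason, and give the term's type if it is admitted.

no — a type mismatch blocks all five
usage: e ×1; n ×2; d ×1; b ×1; c (λ-bound) ×1
left-to-right use order: c, d, n, e, b, n
typing: ill-typed: applying a non-function (A)
all disciplines: ordered ✗, linear ✗, affine ✗, relevant ✗, unrestricted ✗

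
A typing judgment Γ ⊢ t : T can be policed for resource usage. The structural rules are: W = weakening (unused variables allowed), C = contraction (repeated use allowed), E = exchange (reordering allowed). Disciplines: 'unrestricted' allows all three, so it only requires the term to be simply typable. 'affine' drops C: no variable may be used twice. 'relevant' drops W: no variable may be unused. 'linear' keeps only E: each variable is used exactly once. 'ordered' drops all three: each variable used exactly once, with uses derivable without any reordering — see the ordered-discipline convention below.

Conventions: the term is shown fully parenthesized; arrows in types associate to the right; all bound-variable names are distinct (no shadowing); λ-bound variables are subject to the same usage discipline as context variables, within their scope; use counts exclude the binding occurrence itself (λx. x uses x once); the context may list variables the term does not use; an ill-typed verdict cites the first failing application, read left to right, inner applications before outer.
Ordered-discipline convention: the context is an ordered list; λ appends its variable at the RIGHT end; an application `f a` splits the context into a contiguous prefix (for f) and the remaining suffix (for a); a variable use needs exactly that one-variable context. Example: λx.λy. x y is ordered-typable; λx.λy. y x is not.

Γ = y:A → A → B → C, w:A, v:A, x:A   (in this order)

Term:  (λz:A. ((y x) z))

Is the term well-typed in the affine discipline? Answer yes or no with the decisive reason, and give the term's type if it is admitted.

yes — no duplicate uses among y, w, v, x, z; term : A → B → C
usage: y ×1, w ×0, v ×0, x ×1, z [bound] ×1
order of uses: y, x, z
typing: ✓ — A → B → C
all disciplines: ordered ✗, linear ✗, affine ✓, relevant ✗, unrestricted ✓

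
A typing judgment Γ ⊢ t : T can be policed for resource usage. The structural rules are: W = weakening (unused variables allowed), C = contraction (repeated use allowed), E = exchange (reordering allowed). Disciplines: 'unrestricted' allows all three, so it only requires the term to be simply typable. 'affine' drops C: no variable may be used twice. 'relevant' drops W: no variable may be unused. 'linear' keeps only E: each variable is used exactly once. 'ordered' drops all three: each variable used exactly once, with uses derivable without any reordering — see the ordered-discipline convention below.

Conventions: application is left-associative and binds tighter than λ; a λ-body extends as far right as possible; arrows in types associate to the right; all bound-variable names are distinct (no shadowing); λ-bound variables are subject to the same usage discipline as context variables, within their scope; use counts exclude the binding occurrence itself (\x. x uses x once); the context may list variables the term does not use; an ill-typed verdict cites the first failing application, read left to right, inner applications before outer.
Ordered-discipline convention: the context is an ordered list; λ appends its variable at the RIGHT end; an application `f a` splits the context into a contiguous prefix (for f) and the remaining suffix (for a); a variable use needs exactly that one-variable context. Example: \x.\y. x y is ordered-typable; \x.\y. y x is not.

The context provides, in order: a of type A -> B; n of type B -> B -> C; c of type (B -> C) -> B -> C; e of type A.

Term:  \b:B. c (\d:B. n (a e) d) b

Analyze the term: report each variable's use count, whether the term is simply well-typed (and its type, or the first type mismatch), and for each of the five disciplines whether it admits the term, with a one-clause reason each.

use counts: a: 1, n: 1, c: 1, e: 1, b (λ-bound): 1, d (λ-bound): 1
use order (left to right): c, n, a, e, d, b
typing: well-typed at B -> C
ordered ✗ (use order c, n, a, e, d, b needs exchange)
linear ✓ (each of a, n, c, e, b, d used exactly once)
affine ✓ (a, n, c, e, b, d: no repeats, contraction unneeded)
relevant ✓ (none of a, n, c, e, b, d goes unused)
unrestricted ✓ (type-checks (B -> C) and nothing is barred)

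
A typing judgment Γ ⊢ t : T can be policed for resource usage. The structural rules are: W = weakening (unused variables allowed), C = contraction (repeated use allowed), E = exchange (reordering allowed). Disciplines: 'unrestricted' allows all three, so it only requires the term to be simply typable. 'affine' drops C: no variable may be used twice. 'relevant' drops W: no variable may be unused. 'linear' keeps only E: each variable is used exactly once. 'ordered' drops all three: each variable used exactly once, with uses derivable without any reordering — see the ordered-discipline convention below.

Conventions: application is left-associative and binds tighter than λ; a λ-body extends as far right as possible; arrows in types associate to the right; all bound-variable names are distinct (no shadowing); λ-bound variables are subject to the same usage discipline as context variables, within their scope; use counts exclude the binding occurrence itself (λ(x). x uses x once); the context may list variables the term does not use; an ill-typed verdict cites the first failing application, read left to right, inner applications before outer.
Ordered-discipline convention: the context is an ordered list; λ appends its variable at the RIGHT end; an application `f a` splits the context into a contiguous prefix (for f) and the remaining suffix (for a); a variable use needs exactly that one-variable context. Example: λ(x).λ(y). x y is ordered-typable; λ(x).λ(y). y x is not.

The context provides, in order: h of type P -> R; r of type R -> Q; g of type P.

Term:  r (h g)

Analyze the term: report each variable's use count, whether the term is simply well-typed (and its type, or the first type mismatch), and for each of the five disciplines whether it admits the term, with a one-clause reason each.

counts: h: 1×, r: 1×, g: 1×
left-to-right use order: r, h, g
typing: well-typed — term : Q
ordered: ✗ — needs exchange: uses follow r, h, g
linear: ✓ — exactly-once usage across h, r, g
affine: ✓ — h, r, g: no repeats, contraction unneeded
relevant: ✓ — at least one use each (h, r, g)
unrestricted: ✓ — type-checks (Q) and nothing is barred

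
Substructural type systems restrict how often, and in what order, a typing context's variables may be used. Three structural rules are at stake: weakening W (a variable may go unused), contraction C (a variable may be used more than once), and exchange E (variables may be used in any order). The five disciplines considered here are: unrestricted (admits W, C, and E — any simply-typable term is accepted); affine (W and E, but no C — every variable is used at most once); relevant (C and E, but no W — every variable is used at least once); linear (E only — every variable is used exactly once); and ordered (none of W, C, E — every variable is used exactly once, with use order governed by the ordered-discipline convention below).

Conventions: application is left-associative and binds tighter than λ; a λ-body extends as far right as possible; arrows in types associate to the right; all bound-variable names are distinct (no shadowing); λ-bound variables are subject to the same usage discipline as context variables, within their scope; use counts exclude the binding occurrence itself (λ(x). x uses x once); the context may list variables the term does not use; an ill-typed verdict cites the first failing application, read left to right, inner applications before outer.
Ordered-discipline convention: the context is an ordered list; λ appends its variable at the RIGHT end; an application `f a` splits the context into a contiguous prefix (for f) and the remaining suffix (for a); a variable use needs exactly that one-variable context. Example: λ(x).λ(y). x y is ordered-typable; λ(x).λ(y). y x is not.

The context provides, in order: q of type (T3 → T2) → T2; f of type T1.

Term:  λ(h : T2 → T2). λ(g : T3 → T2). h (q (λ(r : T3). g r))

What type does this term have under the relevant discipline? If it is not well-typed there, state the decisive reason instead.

not well-typed under relevant — unused: f — weakening required
use counts: q: 1, f: 0, h [bound]: 1, g [bound]: 1, r [bound]: 1
uses in reading order: h, q, g, r
typing: well-typed — term : (T2 → T2) → (T3 → T2) → T2
across the five disciplines: ordered ✗; linear ✗; affine ✓; relevant ✗; unrestricted ✓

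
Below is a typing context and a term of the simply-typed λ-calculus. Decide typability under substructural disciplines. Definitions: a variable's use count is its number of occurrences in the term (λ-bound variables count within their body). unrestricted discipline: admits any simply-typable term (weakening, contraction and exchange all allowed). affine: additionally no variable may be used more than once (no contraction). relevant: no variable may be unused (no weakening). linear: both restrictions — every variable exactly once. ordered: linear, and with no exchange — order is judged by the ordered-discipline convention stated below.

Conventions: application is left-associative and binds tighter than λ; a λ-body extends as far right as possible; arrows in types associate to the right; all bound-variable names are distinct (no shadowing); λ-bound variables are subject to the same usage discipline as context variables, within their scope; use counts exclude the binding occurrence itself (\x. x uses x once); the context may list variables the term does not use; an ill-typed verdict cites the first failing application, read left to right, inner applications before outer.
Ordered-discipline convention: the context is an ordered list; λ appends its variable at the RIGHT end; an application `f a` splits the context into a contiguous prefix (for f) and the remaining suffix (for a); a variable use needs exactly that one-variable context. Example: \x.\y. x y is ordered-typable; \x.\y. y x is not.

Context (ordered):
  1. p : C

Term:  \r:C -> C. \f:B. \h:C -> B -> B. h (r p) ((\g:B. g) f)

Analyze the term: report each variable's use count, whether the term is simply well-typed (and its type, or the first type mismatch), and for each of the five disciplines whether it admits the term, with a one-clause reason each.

counts: p ×1; r [bound] ×1; f [bound] ×1; h [bound] ×1; g [bound] ×1
uses in reading order: h, r, p, g, f
typing: well-typed at (C -> C) -> B -> (C -> B -> B) -> B
ordered: ✗ — use order h, r, p, g, f needs exchange
linear: ✓ — p, r, f, h, g: one use apiece
affine: ✓ — p, r, f, h, g: no repeats, contraction unneeded
relevant: ✓ — none of p, r, f, h, g goes unused
unrestricted: ✓ — typability at (C -> C) -> B -> (C -> B -> B) -> B is all that's needed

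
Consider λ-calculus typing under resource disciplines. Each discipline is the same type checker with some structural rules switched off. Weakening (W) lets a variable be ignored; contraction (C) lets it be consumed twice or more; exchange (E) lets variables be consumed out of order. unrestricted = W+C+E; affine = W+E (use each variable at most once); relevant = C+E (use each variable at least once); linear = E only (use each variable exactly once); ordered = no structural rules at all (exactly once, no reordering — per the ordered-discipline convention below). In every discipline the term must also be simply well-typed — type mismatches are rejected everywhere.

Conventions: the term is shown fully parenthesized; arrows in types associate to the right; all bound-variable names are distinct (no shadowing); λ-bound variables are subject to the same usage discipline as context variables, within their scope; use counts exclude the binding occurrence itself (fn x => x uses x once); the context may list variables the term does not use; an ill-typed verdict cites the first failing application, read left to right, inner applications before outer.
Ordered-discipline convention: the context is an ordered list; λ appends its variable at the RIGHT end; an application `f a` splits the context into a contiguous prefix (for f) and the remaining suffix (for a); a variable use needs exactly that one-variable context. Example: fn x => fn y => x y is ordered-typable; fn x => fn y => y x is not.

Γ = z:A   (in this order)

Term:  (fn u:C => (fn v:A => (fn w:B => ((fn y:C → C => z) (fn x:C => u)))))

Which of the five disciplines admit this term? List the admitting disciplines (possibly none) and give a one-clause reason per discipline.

admitted by: affine, unrestricted
counts: z: 1; u [bound]: 1; v [bound]: 0; w [bound]: 0; y [bound]: 0; x [bound]: 0
use order (left to right): z, u
typing: well-typed — term : C → A → B → A
ordered: ✗, needs weakening: v, w, y, x unused
linear: ✗, needs weakening: v, w, y, x unused
affine: ✓, none of z, u, v, w, y, x used more than once
relevant: ✗, needs weakening: v, w, y, x unused
unrestricted: ✓, well-typed at C → A → B → A; no restrictions here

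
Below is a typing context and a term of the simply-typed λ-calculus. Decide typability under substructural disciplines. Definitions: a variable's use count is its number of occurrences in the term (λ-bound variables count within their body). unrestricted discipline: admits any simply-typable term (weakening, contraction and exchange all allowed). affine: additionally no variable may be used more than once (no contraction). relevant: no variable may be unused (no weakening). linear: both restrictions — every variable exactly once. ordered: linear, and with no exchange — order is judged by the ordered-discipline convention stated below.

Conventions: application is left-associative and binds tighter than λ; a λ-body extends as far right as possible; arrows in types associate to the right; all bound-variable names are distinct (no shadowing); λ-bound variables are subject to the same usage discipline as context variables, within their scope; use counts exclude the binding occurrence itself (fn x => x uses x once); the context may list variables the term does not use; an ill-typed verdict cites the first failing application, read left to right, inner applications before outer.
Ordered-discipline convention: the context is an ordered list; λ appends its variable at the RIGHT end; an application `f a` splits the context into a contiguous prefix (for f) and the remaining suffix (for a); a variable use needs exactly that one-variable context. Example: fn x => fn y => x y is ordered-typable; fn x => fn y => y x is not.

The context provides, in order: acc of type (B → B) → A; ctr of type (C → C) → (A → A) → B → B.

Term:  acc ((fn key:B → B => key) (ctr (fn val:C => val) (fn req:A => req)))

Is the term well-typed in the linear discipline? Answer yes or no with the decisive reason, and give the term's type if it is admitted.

yes — acc, ctr, key, val, req: one use apiece; term : A
variable uses: acc ×1, ctr ×1, key (bound) ×1, val (bound) ×1, req (bound) ×1
uses in reading order: acc, key, ctr, val, req
typing: well-typed at A
across the five disciplines: ordered ✓, linear ✓, affine ✓, relevant ✓, unrestricted ✓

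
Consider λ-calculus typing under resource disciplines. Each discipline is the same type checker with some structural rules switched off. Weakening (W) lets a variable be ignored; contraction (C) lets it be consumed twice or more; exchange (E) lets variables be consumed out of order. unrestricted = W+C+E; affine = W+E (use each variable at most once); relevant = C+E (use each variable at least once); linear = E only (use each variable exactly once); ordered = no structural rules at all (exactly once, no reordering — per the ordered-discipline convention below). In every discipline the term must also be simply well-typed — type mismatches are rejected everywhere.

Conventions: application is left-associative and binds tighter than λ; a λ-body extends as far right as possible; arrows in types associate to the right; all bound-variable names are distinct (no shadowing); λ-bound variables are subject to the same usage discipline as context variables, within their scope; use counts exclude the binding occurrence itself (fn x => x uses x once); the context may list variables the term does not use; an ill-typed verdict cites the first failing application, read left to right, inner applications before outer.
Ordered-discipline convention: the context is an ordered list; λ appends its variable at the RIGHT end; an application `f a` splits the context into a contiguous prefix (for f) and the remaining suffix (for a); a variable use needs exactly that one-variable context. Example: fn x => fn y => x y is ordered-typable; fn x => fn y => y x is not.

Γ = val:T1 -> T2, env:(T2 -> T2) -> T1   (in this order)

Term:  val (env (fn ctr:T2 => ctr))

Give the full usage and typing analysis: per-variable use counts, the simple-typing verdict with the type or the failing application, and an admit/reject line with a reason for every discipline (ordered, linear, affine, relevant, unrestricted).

variable uses: val ×1; env ×1; ctr [bound] ×1
left-to-right use order: val, env, ctr
typing: well-typed — term : T2
ordered: ✓ — val, env, ctr: once each, no exchange needed
linear: ✓ — single use per variable (val, env, ctr)
affine: ✓ — none of val, env, ctr used more than once
relevant: ✓ — none of val, env, ctr goes unused
unrestricted: ✓ — simply typable at T2; W, C, E all held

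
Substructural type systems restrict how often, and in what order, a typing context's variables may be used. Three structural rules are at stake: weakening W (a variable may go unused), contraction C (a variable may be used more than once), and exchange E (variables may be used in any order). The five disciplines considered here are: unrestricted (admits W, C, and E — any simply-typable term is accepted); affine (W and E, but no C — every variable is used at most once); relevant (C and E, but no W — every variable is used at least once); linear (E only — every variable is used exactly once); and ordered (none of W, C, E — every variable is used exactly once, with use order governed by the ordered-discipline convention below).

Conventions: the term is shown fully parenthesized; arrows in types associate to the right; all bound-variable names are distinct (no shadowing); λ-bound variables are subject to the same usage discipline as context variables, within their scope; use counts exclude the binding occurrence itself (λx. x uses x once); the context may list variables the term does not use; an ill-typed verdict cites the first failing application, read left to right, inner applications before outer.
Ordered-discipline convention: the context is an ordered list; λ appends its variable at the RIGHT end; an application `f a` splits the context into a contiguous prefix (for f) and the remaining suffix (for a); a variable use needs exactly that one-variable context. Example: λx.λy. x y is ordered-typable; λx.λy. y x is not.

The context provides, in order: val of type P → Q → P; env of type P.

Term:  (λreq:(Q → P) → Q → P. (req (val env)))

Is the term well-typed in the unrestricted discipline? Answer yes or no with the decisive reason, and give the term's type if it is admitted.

yes — type-checks (((Q → P) → Q → P) → Q → P) and nothing is barred; term : ((Q → P) → Q → P) → Q → P
counts: val: 1×, env: 1×, req (λ-bound): 1×
order of uses: req, val, env
typing: ✓ — ((Q → P) → Q → P) → Q → P
per-discipline verdicts: ordered ✗ | linear ✓ | affine ✓ | relevant ✓ | unrestricted ✓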